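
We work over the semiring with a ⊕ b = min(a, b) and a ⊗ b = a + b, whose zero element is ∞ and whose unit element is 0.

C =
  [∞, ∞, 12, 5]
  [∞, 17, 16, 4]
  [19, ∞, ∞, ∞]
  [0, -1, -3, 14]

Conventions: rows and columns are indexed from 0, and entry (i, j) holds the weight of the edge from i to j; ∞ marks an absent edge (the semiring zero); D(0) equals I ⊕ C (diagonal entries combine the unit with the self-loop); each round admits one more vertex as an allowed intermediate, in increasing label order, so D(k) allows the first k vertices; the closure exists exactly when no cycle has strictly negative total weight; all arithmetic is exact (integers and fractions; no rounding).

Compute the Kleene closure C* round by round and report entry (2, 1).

D(0):
  [0, ∞, 12, 5]
  [∞, 0, 16, 4]
  [19, ∞, 0, ∞]
  [0, -1, -3, 0]
D(1):
  [0, ∞, 12, 5]
  [∞, 0, 16, 4]
  [19, ∞, 0, 24]
  [0, -1, -3, 0]
D(2):
  [0, ∞, 12, 5]
  [∞, 0, 16, 4]
  [19, ∞, 0, 24]
  [0, -1, -3, 0]
D(3):
  [0, ∞, 12, 5]
  [35, 0, 16, 4]
  [19, ∞, 0, 24]
  [0, -1, -3, 0]
D(4):
  [0, 4, 2, 5]
  [4, 0, 1, 4]
  [19, 23, 0, 24]
  [0, -1, -3, 0]
Answer: C*[2][1] = 23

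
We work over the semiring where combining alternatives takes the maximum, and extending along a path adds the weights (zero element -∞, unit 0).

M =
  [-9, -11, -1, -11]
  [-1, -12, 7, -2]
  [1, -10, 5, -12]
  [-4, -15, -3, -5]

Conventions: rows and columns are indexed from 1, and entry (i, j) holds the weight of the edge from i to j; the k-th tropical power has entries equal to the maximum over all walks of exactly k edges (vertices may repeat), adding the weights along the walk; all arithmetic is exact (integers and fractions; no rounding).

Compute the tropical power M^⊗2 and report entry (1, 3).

M^⊗2:
  [0, -11, 4, -13]
  [8, -3, 12, -5]
  [6, -5, 10, -7]
  [-2, -13, 2, -10]
Key observation: the optimum is the walk 1->3->3, with weight (-1) + 5 = 4.
Optimal value attained by: walk 1->3->3.
Answer: (M^⊗2)[1][3] = 4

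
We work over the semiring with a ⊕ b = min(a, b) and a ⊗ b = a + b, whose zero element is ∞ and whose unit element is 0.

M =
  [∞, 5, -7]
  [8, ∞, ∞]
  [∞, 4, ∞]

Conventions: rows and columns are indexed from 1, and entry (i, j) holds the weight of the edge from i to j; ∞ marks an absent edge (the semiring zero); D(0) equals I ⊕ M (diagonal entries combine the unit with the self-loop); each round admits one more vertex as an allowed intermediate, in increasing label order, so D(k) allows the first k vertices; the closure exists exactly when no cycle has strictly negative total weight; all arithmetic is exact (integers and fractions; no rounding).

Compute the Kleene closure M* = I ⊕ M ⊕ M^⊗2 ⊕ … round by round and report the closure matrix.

D(0):
  [0, 5, -7]
  [8, 0, ∞]
  [∞, 4, 0]
D(1):
  [0, 5, -7]
  [8, 0, 1]
  [∞, 4, 0]
D(2):
  [0, 5, -7]
  [8, 0, 1]
  [12, 4, 0]
D(3):
  [0, -3, -7]
  [8, 0, 1]
  [12, 4, 0]
Answer: M* = [[0, -3, -7], [8, 0, 1], [12, 4, 0]]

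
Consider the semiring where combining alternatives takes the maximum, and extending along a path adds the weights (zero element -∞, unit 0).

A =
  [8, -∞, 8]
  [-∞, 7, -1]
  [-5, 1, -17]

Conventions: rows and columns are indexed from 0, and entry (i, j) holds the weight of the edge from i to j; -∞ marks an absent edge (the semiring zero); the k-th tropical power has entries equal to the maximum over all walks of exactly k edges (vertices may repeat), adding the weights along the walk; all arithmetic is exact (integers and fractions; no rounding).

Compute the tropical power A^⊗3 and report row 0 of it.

A^⊗2:
  [16, 9, 16]
  [-6, 14, 6]
  [3, 8, 3]
A^⊗3:
  [24, 17, 24]
  [2, 21, 13]
  [11, 15, 11]
Answer: row 0 of A^⊗3 = [24, 17, 24]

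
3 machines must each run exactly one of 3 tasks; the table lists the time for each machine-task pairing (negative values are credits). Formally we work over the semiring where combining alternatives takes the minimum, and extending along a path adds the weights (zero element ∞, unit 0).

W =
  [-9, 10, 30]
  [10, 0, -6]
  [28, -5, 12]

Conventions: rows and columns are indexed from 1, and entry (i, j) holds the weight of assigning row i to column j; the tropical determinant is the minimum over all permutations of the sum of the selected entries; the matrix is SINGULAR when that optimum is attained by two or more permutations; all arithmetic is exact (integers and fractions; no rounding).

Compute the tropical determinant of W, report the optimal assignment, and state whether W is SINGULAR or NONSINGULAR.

σ = (1, 2, 3): (-9) + 0 + 12 = 3
σ = (1, 3, 2): (-9) + (-6) + (-5) = -20
σ = (2, 1, 3): 10 + 10 + 12 = 32
σ = (2, 3, 1): 10 + (-6) + 28 = 32
σ = (3, 1, 2): 30 + 10 + (-5) = 35
σ = (3, 2, 1): 30 + 0 + 28 = 58
Optimal value attained by: σ = (1, 3, 2).
Answer: det⊕(W) = -20; verdict: NONSINGULAR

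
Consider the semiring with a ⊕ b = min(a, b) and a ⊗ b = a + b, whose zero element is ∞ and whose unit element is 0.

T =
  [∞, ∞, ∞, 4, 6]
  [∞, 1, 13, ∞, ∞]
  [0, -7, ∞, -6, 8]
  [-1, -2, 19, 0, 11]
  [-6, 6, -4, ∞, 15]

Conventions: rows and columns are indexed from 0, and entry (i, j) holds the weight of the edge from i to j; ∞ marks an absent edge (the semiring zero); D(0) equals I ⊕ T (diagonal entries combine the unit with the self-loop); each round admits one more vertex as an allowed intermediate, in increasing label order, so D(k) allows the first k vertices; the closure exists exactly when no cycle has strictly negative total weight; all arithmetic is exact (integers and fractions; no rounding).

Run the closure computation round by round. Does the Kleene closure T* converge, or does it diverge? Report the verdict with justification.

D(0):
  [0, ∞, ∞, 4, 6]
  [∞, 0, 13, ∞, ∞]
  [0, -7, 0, -6, 8]
  [-1, -2, 19, 0, 11]
  [-6, 6, -4, ∞, 0]
D(1):
  [0, ∞, ∞, 4, 6]
  [∞, 0, 13, ∞, ∞]
  [0, -7, 0, -6, 6]
  [-1, -2, 19, 0, 5]
  [-6, 6, -4, -2, 0]
D(2):
  [0, ∞, ∞, 4, 6]
  [∞, 0, 13, ∞, ∞]
  [0, -7, 0, -6, 6]
  [-1, -2, 11, 0, 5]
  [-6, 6, -4, -2, 0]
D(3):
  [0, ∞, ∞, 4, 6]
  [13, 0, 13, 7, 19]
  [0, -7, 0, -6, 6]
  [-1, -2, 11, 0, 5]
  [-6, -11, -4, -10, 0]
Detection: at round 4, diagonal entry (4, 4) turns strictly negative.
Key observation: the cycle 4->2->3->0->4 has total weight (-4) + (-6) + (-1) + 6, which is strictly negative.
Answer: DIVERGES — negative cycle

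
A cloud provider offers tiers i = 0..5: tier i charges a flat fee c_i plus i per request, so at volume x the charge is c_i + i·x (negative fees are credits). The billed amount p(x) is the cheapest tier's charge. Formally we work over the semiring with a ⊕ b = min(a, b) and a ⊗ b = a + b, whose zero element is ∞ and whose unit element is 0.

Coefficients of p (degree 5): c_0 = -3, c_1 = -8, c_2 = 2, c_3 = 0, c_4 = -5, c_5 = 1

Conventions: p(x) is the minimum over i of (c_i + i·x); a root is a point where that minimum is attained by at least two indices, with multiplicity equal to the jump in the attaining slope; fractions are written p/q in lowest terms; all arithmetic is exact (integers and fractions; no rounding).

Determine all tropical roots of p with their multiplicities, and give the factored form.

hull edge (i=0, c=-3) to (i=1, c=-8): slope -5, span 1
hull edge (i=1, c=-8) to (i=4, c=-5): slope 1, span 3
hull edge (i=4, c=-5) to (i=5, c=1): slope 6, span 1
Factored form: p(x) = 1 ⊗ (x ⊕ (-6)) ⊗ (x ⊕ (-1)) ⊗ (x ⊕ (-1)) ⊗ (x ⊕ (-1)) ⊗ (x ⊕ 5)
Answer: roots = -6 (mult 1), -1 (mult 3), 5 (mult 1)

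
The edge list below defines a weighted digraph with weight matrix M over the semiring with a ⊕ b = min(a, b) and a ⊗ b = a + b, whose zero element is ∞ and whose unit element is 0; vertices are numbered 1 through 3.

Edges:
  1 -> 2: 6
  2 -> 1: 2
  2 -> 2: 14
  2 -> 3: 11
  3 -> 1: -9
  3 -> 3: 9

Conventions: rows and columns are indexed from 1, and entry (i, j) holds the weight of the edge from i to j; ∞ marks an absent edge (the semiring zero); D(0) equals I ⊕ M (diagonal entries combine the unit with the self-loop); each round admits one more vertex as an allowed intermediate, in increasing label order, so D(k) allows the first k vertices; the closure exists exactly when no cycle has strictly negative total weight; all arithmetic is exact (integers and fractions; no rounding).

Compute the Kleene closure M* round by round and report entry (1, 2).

D(0):
  [0, 6, ∞]
  [2, 0, 11]
  [-9, ∞, 0]
D(1):
  [0, 6, ∞]
  [2, 0, 11]
  [-9, -3, 0]
D(2):
  [0, 6, 17]
  [2, 0, 11]
  [-9, -3, 0]
D(3):
  [0, 6, 17]
  [2, 0, 11]
  [-9, -3, 0]
Answer: M*[1][2] = 6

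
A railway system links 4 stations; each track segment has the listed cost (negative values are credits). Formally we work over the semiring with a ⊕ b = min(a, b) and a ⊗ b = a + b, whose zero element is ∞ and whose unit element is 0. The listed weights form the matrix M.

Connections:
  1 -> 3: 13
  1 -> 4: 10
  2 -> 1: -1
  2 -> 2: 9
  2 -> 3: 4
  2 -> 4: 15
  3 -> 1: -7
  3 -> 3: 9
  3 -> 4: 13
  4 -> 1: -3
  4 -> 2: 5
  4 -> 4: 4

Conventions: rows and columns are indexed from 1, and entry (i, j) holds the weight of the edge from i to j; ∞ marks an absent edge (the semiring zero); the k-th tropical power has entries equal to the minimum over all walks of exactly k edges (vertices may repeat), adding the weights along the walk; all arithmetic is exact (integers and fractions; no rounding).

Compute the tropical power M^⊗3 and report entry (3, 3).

M^⊗2:
  [6, 15, 22, 14]
  [-3, 18, 12, 9]
  [2, 18, 6, 3]
  [1, 9, 9, 7]
M^⊗3:
  [11, 19, 19, 16]
  [5, 14, 10, 7]
  [-1, 8, 15, 7]
  [2, 12, 13, 11]
Key observation: the optimum is the walk 3->1->3->3, with weight (-7) + 13 + 9 = 15.
Optimal value attained by: walk 3->1->3->3.
Answer: (M^⊗3)[3][3] = 15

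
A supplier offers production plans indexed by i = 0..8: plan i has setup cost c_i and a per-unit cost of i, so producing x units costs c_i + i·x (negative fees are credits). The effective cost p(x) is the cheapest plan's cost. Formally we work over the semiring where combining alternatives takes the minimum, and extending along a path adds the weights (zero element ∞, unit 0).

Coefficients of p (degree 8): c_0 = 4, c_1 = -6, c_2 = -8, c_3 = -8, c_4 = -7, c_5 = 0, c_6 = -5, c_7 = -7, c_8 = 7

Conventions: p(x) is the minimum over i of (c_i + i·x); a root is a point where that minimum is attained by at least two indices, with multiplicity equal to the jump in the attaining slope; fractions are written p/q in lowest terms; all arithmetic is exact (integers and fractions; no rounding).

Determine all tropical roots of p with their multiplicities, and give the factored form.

hull edge (i=0, c=4) to (i=1, c=-6): slope -10, span 1
hull edge (i=1, c=-6) to (i=2, c=-8): slope -2, span 1
hull edge (i=2, c=-8) to (i=3, c=-8): slope 0, span 1
hull edge (i=3, c=-8) to (i=7, c=-7): slope 1/4, span 4
hull edge (i=7, c=-7) to (i=8, c=7): slope 14, span 1
Factored form: p(x) = 7 ⊗ (x ⊕ (-14)) ⊗ (x ⊕ (-1/4)) ⊗ (x ⊕ (-1/4)) ⊗ (x ⊕ (-1/4)) ⊗ (x ⊕ (-1/4)) ⊗ (x ⊕ 0) ⊗ (x ⊕ 2) ⊗ (x ⊕ 10)
Answer: roots = -14 (mult 1), -1/4 (mult 4), 0 (mult 1), 2 (mult 1), 10 (mult 1)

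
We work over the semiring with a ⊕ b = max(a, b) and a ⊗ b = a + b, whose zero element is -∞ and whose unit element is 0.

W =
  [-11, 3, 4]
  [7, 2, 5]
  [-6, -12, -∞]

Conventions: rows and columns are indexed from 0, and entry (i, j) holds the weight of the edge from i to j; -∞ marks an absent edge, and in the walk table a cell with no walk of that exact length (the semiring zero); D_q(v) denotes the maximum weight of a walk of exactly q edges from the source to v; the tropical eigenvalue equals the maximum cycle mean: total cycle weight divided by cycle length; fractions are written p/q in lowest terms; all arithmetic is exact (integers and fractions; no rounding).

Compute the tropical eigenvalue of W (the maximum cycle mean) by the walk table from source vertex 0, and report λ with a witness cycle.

q=0: [0, -∞, -∞]
q=1: [-11, 3, 4]
q=2: [10, 5, 8]
q=3: [12, 13, 14]
Optimal cycle mean attained by: cycle 0->1->0, total 3 + 7, length 2.
Answer: λ = 5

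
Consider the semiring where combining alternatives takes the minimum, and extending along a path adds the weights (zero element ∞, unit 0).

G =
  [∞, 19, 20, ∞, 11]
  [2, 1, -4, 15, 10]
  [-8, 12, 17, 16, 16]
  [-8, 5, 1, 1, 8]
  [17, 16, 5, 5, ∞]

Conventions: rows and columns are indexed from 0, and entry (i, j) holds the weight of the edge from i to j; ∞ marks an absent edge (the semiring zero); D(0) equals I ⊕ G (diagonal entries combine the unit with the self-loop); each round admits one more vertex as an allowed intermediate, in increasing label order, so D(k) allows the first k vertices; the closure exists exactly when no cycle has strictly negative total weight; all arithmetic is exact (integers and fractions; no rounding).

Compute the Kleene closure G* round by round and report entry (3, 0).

D(0):
  [0, 19, 20, ∞, 11]
  [2, 0, -4, 15, 10]
  [-8, 12, 0, 16, 16]
  [-8, 5, 1, 0, 8]
  [17, 16, 5, 5, 0]
D(1):
  [0, 19, 20, ∞, 11]
  [2, 0, -4, 15, 10]
  [-8, 11, 0, 16, 3]
  [-8, 5, 1, 0, 3]
  [17, 16, 5, 5, 0]
D(2):
  [0, 19, 15, 34, 11]
  [2, 0, -4, 15, 10]
  [-8, 11, 0, 16, 3]
  [-8, 5, 1, 0, 3]
  [17, 16, 5, 5, 0]
D(3):
  [0, 19, 15, 31, 11]
  [-12, 0, -4, 12, -1]
  [-8, 11, 0, 16, 3]
  [-8, 5, 1, 0, 3]
  [-3, 16, 5, 5, 0]
D(4):
  [0, 19, 15, 31, 11]
  [-12, 0, -4, 12, -1]
  [-8, 11, 0, 16, 3]
  [-8, 5, 1, 0, 3]
  [-3, 10, 5, 5, 0]
D(5):
  [0, 19, 15, 16, 11]
  [-12, 0, -4, 4, -1]
  [-8, 11, 0, 8, 3]
  [-8, 5, 1, 0, 3]
  [-3, 10, 5, 5, 0]
Answer: G*[3][0] = -8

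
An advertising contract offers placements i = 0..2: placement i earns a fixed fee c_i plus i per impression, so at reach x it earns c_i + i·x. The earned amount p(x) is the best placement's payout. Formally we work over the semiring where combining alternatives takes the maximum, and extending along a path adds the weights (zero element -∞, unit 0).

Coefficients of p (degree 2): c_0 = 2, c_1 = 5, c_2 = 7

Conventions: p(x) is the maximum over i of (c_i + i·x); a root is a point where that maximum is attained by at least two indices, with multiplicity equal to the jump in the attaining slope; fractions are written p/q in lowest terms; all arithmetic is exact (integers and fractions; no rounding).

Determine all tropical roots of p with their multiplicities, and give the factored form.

hull edge (i=0, c=2) to (i=1, c=5): slope 3, span 1
hull edge (i=1, c=5) to (i=2, c=7): slope 2, span 1
Factored form: p(x) = 7 ⊗ (x ⊕ (-3)) ⊗ (x ⊕ (-2))
Answer: roots = -3 (mult 1), -2 (mult 1)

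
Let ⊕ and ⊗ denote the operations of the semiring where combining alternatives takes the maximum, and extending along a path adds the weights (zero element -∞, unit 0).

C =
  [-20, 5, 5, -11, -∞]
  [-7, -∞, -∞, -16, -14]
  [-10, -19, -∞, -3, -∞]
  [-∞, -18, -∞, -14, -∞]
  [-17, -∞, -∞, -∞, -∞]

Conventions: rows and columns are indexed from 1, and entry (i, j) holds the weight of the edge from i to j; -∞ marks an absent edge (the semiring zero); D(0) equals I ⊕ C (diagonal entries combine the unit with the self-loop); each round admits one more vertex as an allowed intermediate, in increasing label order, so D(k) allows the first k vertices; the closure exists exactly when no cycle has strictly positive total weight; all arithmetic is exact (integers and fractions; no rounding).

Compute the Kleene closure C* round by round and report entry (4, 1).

D(0):
  [0, 5, 5, -11, -∞]
  [-7, 0, -∞, -16, -14]
  [-10, -19, 0, -3, -∞]
  [-∞, -18, -∞, 0, -∞]
  [-17, -∞, -∞, -∞, 0]
D(1):
  [0, 5, 5, -11, -∞]
  [-7, 0, -2, -16, -14]
  [-10, -5, 0, -3, -∞]
  [-∞, -18, -∞, 0, -∞]
  [-17, -12, -12, -28, 0]
D(2):
  [0, 5, 5, -11, -9]
  [-7, 0, -2, -16, -14]
  [-10, -5, 0, -3, -19]
  [-25, -18, -20, 0, -32]
  [-17, -12, -12, -28, 0]
D(3):
  [0, 5, 5, 2, -9]
  [-7, 0, -2, -5, -14]
  [-10, -5, 0, -3, -19]
  [-25, -18, -20, 0, -32]
  [-17, -12, -12, -15, 0]
D(4):
  [0, 5, 5, 2, -9]
  [-7, 0, -2, -5, -14]
  [-10, -5, 0, -3, -19]
  [-25, -18, -20, 0, -32]
  [-17, -12, -12, -15, 0]
D(5):
  [0, 5, 5, 2, -9]
  [-7, 0, -2, -5, -14]
  [-10, -5, 0, -3, -19]
  [-25, -18, -20, 0, -32]
  [-17, -12, -12, -15, 0]
Answer: C*[4][1] = -25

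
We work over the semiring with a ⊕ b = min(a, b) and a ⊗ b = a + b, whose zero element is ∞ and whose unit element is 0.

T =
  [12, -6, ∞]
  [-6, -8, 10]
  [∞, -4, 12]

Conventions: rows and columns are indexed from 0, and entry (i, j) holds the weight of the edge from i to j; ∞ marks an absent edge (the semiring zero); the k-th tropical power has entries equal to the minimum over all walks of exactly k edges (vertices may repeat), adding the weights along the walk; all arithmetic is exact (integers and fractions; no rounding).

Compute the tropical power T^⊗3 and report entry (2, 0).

T^⊗2:
  [-12, -14, 4]
  [-14, -16, 2]
  [-10, -12, 6]
T^⊗3:
  [-20, -22, -4]
  [-22, -24, -6]
  [-18, -20, -2]
Key observation: the optimum is the walk 2->1->1->0, with weight (-4) + (-8) + (-6) = -18.
Optimal value attained by: walk 2->1->1->0.
Answer: (T^⊗3)[2][0] = -18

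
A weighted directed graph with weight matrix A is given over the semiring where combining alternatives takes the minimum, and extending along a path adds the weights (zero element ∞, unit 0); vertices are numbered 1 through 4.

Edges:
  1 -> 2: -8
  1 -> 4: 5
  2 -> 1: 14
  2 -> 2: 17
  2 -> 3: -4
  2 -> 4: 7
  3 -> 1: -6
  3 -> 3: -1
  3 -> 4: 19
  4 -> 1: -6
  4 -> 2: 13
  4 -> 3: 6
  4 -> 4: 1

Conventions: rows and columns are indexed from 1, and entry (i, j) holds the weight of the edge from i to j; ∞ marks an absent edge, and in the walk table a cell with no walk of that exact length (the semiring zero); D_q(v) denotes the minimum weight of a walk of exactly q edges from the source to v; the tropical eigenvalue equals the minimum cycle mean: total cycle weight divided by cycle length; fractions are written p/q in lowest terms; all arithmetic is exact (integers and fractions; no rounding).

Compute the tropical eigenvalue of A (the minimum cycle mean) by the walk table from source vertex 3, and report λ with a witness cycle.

q=0: [∞, ∞, 0, ∞]
q=1: [-6, ∞, -1, 19]
q=2: [-7, -14, -2, -1]
q=3: [-8, -15, -18, -7]
q=4: [-24, -16, -19, -8]
Optimal cycle mean attained by: cycle 1->2->3->1, total (-8) + (-4) + (-6), length 3.
Answer: λ = -6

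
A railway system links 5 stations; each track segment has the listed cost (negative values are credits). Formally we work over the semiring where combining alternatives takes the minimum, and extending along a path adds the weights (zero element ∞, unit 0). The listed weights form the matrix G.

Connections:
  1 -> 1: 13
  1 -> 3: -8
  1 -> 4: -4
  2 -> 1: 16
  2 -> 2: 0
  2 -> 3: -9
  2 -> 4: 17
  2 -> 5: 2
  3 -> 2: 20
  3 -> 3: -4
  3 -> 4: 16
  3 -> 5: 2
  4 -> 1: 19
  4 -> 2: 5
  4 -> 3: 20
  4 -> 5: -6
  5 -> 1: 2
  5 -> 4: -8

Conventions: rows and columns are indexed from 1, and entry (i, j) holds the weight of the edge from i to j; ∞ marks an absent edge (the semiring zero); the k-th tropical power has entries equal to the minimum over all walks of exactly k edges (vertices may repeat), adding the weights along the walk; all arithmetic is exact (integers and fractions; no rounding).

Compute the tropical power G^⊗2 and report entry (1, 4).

G^⊗2:
  [15, 1, -12, 8, -10]
  [4, 0, -13, -6, -7]
  [4, 16, -8, -6, -2]
  [-4, 5, -4, -14, 7]
  [11, -3, -6, -2, -14]
Key observation: the optimum is the walk 1->3->4, with weight (-8) + 16 = 8.
Optimal value attained by: walk 1->3->4.
Answer: (G^⊗2)[1][4] = 8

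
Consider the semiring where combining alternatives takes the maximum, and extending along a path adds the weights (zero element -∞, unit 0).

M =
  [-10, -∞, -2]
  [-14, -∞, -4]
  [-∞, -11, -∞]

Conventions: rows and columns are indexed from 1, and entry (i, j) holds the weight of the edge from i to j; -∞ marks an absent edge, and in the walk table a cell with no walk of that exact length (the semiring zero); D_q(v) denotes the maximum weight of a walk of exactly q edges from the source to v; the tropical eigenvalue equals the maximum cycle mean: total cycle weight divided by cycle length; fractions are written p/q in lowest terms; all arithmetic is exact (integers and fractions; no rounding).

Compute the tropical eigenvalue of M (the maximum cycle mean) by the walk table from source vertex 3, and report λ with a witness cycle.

q=0: [-∞, -∞, 0]
q=1: [-∞, -11, -∞]
q=2: [-25, -∞, -15]
q=3: [-35, -26, -27]
Optimal cycle mean attained by: cycle 2->3->2, total (-4) + (-11), length 2.
Answer: λ = -15/2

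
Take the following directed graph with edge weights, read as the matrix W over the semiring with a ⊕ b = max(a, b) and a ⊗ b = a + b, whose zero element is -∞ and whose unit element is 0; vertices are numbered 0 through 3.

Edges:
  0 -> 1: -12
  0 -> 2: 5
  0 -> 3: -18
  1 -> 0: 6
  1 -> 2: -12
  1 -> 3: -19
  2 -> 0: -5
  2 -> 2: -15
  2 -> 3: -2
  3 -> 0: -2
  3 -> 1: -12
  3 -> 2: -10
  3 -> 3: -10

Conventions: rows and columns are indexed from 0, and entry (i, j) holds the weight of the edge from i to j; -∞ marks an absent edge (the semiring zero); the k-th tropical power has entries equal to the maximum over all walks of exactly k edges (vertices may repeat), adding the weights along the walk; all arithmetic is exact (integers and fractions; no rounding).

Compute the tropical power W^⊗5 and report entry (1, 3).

W^⊗2:
  [0, -30, -10, 3]
  [-17, -6, 11, -12]
  [-4, -14, 0, -12]
  [-6, -14, 3, -12]
W^⊗3:
  [1, -9, 5, -7]
  [6, -24, -4, 9]
  [-5, -16, 1, -2]
  [-2, -18, -1, 1]
W^⊗4:
  [0, -11, 6, 3]
  [7, -3, 11, -1]
  [-4, -14, 0, -1]
  [-1, -11, 3, -3]
W^⊗5:
  [1, -9, 5, 4]
  [6, -5, 12, 9]
  [-3, -13, 1, -2]
  [-2, -13, 4, 1]
Key observation: the optimum is the walk 1->0->2->0->2->3, with weight 6 + 5 + (-5) + 5 + (-2) = 9.
Optimal value attained by: walk 1->0->2->0->2->3.
Answer: (W^⊗5)[1][3] = 9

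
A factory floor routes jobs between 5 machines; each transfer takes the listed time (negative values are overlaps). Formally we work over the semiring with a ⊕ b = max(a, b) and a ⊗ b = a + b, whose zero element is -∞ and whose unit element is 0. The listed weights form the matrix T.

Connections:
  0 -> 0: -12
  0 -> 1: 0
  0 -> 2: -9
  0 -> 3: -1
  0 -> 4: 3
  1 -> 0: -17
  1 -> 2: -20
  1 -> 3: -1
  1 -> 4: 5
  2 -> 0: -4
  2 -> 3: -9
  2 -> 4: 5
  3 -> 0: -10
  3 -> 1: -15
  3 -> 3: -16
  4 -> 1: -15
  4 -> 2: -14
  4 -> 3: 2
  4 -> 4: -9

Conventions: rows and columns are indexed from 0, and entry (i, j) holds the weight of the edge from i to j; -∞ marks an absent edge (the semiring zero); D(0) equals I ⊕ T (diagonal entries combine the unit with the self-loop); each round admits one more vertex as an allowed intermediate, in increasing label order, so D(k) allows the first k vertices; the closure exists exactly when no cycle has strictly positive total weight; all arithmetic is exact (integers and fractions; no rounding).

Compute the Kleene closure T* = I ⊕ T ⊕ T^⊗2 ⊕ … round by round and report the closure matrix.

D(0):
  [0, 0, -9, -1, 3]
  [-17, 0, -20, -1, 5]
  [-4, -∞, 0, -9, 5]
  [-10, -15, -∞, 0, -∞]
  [-∞, -15, -14, 2, 0]
D(1):
  [0, 0, -9, -1, 3]
  [-17, 0, -20, -1, 5]
  [-4, -4, 0, -5, 5]
  [-10, -10, -19, 0, -7]
  [-∞, -15, -14, 2, 0]
D(2):
  [0, 0, -9, -1, 5]
  [-17, 0, -20, -1, 5]
  [-4, -4, 0, -5, 5]
  [-10, -10, -19, 0, -5]
  [-32, -15, -14, 2, 0]
D(3):
  [0, 0, -9, -1, 5]
  [-17, 0, -20, -1, 5]
  [-4, -4, 0, -5, 5]
  [-10, -10, -19, 0, -5]
  [-18, -15, -14, 2, 0]
D(4):
  [0, 0, -9, -1, 5]
  [-11, 0, -20, -1, 5]
  [-4, -4, 0, -5, 5]
  [-10, -10, -19, 0, -5]
  [-8, -8, -14, 2, 0]
D(5):
  [0, 0, -9, 7, 5]
  [-3, 0, -9, 7, 5]
  [-3, -3, 0, 7, 5]
  [-10, -10, -19, 0, -5]
  [-8, -8, -14, 2, 0]
Answer: T* = [[0, 0, -9, 7, 5], [-3, 0, -9, 7, 5], [-3, -3, 0, 7, 5], [-10, -10, -19, 0, -5], [-8, -8, -14, 2, 0]]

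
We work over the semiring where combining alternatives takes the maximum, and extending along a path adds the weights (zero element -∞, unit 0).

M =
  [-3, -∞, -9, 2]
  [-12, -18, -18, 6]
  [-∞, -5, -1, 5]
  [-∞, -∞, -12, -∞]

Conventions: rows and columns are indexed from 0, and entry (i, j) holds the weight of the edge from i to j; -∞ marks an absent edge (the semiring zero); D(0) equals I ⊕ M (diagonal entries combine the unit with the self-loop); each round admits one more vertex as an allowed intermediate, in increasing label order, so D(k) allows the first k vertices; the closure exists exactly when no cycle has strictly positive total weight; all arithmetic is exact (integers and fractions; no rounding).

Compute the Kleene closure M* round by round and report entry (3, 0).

D(0):
  [0, -∞, -9, 2]
  [-12, 0, -18, 6]
  [-∞, -5, 0, 5]
  [-∞, -∞, -12, 0]
D(1):
  [0, -∞, -9, 2]
  [-12, 0, -18, 6]
  [-∞, -5, 0, 5]
  [-∞, -∞, -12, 0]
D(2):
  [0, -∞, -9, 2]
  [-12, 0, -18, 6]
  [-17, -5, 0, 5]
  [-∞, -∞, -12, 0]
D(3):
  [0, -14, -9, 2]
  [-12, 0, -18, 6]
  [-17, -5, 0, 5]
  [-29, -17, -12, 0]
D(4):
  [0, -14, -9, 2]
  [-12, 0, -6, 6]
  [-17, -5, 0, 5]
  [-29, -17, -12, 0]
Answer: M*[3][0] = -29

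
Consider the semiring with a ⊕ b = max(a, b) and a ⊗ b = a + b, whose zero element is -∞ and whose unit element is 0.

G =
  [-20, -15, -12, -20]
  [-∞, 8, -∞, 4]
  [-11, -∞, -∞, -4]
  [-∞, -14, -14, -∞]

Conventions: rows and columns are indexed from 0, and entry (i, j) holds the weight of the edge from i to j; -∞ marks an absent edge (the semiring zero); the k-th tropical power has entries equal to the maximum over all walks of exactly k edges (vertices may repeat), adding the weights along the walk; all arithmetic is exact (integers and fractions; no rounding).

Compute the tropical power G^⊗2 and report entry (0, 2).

G^⊗2:
  [-23, -7, -32, -11]
  [-∞, 16, -10, 12]
  [-31, -18, -18, -31]
  [-25, -6, -∞, -10]
Key observation: the optimum is the walk 0->0->2, with weight (-20) + (-12) = -32.
Optimal value attained by: walk 0->0->2.
Answer: (G^⊗2)[0][2] = -32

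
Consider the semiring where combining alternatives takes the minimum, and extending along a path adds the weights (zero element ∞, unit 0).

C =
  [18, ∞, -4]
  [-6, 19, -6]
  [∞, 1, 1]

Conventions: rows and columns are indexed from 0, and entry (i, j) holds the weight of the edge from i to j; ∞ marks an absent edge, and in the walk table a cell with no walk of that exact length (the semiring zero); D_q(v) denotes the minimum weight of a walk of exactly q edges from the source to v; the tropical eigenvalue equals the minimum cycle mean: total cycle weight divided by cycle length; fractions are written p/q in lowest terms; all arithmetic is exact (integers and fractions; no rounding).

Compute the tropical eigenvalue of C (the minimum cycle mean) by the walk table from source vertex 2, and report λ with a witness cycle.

q=0: [∞, ∞, 0]
q=1: [∞, 1, 1]
q=2: [-5, 2, -5]
q=3: [-4, -4, -9]
Optimal cycle mean attained by: cycle 0->2->1->0, total (-4) + 1 + (-6), length 3.
Answer: λ = -3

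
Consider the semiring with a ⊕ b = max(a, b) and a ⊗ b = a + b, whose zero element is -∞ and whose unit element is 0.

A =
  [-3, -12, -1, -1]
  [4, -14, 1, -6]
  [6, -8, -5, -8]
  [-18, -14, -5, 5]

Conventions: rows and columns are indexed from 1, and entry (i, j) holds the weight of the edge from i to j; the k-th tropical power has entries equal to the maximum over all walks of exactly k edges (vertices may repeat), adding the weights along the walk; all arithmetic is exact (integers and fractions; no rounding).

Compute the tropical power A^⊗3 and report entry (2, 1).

A^⊗2:
  [5, -9, -4, 4]
  [7, -7, 3, 3]
  [3, -6, 5, 5]
  [1, -9, 0, 10]
A^⊗3:
  [2, -7, 4, 9]
  [9, -5, 6, 8]
  [11, -3, 2, 10]
  [6, -4, 5, 15]
Key observation: the optimum is the walk 2->1->3->1, with weight 4 + (-1) + 6 = 9.
Optimal value attained by: walk 2->1->3->1.
Answer: (A^⊗3)[2][1] = 9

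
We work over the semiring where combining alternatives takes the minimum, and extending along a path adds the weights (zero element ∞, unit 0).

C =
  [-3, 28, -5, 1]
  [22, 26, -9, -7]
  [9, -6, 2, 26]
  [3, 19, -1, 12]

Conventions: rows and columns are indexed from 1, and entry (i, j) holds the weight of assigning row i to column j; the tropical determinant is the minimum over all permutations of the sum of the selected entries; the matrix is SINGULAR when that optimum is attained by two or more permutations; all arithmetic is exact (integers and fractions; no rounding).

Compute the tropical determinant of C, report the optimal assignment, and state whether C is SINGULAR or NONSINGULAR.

σ = (1, 2, 3, 4): (-3) + 26 + 2 + 12 = 37
σ = (1, 2, 4, 3): (-3) + 26 + 26 + (-1) = 48
σ = (1, 3, 2, 4): (-3) + (-9) + (-6) + 12 = -6
σ = (1, 3, 4, 2): (-3) + (-9) + 26 + 19 = 33
σ = (1, 4, 2, 3): (-3) + (-7) + (-6) + (-1) = -17
σ = (1, 4, 3, 2): (-3) + (-7) + 2 + 19 = 11
σ = (2, 1, 3, 4): 28 + 22 + 2 + 12 = 64
σ = (2, 1, 4, 3): 28 + 22 + 26 + (-1) = 75
σ = (2, 3, 1, 4): 28 + (-9) + 9 + 12 = 40
σ = (2, 3, 4, 1): 28 + (-9) + 26 + 3 = 48
σ = (2, 4, 1, 3): 28 + (-7) + 9 + (-1) = 29
σ = (2, 4, 3, 1): 28 + (-7) + 2 + 3 = 26
σ = (3, 1, 2, 4): (-5) + 22 + (-6) + 12 = 23
σ = (3, 1, 4, 2): (-5) + 22 + 26 + 19 = 62
σ = (3, 2, 1, 4): (-5) + 26 + 9 + 12 = 42
σ = (3, 2, 4, 1): (-5) + 26 + 26 + 3 = 50
σ = (3, 4, 1, 2): (-5) + (-7) + 9 + 19 = 16
σ = (3, 4, 2, 1): (-5) + (-7) + (-6) + 3 = -15
σ = (4, 1, 2, 3): 1 + 22 + (-6) + (-1) = 16
σ = (4, 1, 3, 2): 1 + 22 + 2 + 19 = 44
σ = (4, 2, 1, 3): 1 + 26 + 9 + (-1) = 35
σ = (4, 2, 3, 1): 1 + 26 + 2 + 3 = 32
σ = (4, 3, 1, 2): 1 + (-9) + 9 + 19 = 20
σ = (4, 3, 2, 1): 1 + (-9) + (-6) + 3 = -11
Optimal value attained by: σ = (1, 4, 2, 3).
Answer: det⊕(C) = -17; verdict: NONSINGULAR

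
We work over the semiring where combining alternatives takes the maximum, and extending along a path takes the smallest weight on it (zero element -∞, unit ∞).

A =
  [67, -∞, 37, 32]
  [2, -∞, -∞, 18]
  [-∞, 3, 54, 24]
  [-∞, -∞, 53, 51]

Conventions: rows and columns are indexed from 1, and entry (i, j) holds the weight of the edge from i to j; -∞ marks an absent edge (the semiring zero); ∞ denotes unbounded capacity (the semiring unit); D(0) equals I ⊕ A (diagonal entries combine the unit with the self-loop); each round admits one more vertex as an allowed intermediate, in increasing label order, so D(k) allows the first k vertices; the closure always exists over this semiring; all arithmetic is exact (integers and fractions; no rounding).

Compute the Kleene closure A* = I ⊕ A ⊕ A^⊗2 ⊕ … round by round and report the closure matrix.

D(0):
  [∞, -∞, 37, 32]
  [2, ∞, -∞, 18]
  [-∞, 3, ∞, 24]
  [-∞, -∞, 53, ∞]
D(1):
  [∞, -∞, 37, 32]
  [2, ∞, 2, 18]
  [-∞, 3, ∞, 24]
  [-∞, -∞, 53, ∞]
D(2):
  [∞, -∞, 37, 32]
  [2, ∞, 2, 18]
  [2, 3, ∞, 24]
  [-∞, -∞, 53, ∞]
D(3):
  [∞, 3, 37, 32]
  [2, ∞, 2, 18]
  [2, 3, ∞, 24]
  [2, 3, 53, ∞]
D(4):
  [∞, 3, 37, 32]
  [2, ∞, 18, 18]
  [2, 3, ∞, 24]
  [2, 3, 53, ∞]
Answer: A* = [[∞, 3, 37, 32], [2, ∞, 18, 18], [2, 3, ∞, 24], [2, 3, 53, ∞]]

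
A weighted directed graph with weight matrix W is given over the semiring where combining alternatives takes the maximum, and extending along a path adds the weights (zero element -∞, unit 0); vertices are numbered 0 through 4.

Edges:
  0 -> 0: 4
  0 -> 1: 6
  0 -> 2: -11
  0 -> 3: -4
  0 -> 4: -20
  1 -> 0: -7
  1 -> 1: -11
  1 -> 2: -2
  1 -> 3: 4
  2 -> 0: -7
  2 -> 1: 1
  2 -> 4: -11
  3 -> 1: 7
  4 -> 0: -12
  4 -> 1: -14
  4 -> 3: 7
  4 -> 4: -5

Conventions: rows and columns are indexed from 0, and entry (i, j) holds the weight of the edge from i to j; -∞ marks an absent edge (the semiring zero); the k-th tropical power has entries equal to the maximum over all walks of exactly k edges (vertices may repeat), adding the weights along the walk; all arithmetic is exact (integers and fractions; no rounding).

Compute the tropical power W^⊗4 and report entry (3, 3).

W^⊗2:
  [8, 10, 4, 10, -16]
  [-3, 11, -13, -7, -13]
  [-3, -1, -1, 5, -16]
  [0, -4, 5, 11, -∞]
  [-8, 14, -16, 2, -10]
W^⊗3:
  [12, 17, 8, 14, -7]
  [4, 3, 9, 15, -18]
  [1, 12, -3, 3, -12]
  [4, 18, -6, 0, -6]
  [7, 9, 12, 18, -15]
W^⊗4:
  [16, 21, 15, 21, -3]
  [8, 22, 1, 7, -2]
  [5, 10, 10, 16, -14]
  [11, 10, 16, 22, -11]
  [11, 25, 7, 13, 1]
Key observation: the optimum is the walk 3->1->3->1->3, with weight 7 + 4 + 7 + 4 = 22.
Optimal value attained by: walk 3->1->3->1->3.
Answer: (W^⊗4)[3][3] = 22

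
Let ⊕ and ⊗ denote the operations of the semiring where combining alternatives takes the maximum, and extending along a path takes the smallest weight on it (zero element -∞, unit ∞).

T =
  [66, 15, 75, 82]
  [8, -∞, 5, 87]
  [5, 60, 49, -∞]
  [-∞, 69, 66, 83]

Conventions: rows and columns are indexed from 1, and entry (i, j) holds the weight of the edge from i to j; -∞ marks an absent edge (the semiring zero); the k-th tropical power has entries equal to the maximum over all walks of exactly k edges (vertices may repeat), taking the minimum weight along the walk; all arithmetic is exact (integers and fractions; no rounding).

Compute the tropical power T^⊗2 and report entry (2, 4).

T^⊗2:
  [66, 69, 66, 82]
  [8, 69, 66, 83]
  [8, 49, 49, 60]
  [8, 69, 66, 83]
Key observation: the optimum is the walk 2->4->4, with weight 87 min 83 = 83.
Optimal value attained by: walk 2->4->4.
Answer: (T^⊗2)[2][4] = 83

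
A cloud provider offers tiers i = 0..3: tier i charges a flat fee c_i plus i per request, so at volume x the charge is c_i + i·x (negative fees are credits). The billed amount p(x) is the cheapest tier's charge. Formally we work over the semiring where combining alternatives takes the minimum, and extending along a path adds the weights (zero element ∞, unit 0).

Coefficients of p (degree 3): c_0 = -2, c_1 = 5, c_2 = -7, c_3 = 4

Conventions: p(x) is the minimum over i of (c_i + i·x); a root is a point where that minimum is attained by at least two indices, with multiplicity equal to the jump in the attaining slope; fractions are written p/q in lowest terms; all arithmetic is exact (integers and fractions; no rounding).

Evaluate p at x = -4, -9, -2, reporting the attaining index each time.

p(-4) = min(-2+0·(-4)=-2, 5+1·(-4)=1, -7+2·(-4)=-15, 4+3·(-4)=-8) = -15 (attained by i=2)
p(-9) = min(-2+0·(-9)=-2, 5+1·(-9)=-4, -7+2·(-9)=-25, 4+3·(-9)=-23) = -25 (attained by i=2)
p(-2) = min(-2+0·(-2)=-2, 5+1·(-2)=3, -7+2·(-2)=-11, 4+3·(-2)=-2) = -11 (attained by i=2)
Answer: p(-4) = -15; p(-9) = -25; p(-2) = -11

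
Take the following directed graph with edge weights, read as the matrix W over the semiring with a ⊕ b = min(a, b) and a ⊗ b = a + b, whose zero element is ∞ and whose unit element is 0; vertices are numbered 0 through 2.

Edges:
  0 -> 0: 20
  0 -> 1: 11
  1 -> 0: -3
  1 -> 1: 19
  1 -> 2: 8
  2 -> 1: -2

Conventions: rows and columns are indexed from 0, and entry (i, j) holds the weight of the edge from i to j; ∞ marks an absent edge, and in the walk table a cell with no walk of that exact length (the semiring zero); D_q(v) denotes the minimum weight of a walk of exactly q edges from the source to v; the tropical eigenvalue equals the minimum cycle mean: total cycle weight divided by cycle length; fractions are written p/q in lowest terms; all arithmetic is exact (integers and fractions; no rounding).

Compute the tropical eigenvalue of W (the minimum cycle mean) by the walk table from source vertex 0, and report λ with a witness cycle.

q=0: [0, ∞, ∞]
q=1: [20, 11, ∞]
q=2: [8, 30, 19]
q=3: [27, 17, 38]
Optimal cycle mean attained by: cycle 1->2->1, total 8 + (-2), length 2.
Answer: λ = 3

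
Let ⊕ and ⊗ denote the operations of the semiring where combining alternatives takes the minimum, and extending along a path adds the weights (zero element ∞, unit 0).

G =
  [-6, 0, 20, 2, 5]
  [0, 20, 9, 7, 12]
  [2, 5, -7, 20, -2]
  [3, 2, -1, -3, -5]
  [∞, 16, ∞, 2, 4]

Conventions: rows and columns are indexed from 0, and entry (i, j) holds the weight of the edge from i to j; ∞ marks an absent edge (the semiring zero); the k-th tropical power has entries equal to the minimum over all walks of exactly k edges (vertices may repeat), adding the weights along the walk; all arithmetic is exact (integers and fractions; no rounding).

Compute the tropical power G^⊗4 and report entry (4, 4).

G^⊗2:
  [-12, -6, 1, -4, -3]
  [-6, 0, 2, 2, 2]
  [-5, -2, -14, 0, -9]
  [-3, -1, -8, -6, -8]
  [5, 4, 1, -1, -3]
G^⊗3:
  [-18, -12, -6, -10, -9]
  [-12, -6, -5, -4, -3]
  [-12, -9, -21, -7, -16]
  [-9, -4, -15, -9, -11]
  [-1, 1, -6, -4, -6]
G^⊗4:
  [-24, -18, -13, -16, -15]
  [-18, -12, -12, -10, -9]
  [-19, -16, -28, -14, -23]
  [-15, -10, -22, -12, -17]
  [-7, -2, -13, -7, -9]
Key observation: the optimum is the walk 4->3->3->3->4, with weight 2 + (-3) + (-3) + (-5) = -9.
Optimal value attained by: walk 4->3->3->3->4.
Answer: (G^⊗4)[4][4] = -9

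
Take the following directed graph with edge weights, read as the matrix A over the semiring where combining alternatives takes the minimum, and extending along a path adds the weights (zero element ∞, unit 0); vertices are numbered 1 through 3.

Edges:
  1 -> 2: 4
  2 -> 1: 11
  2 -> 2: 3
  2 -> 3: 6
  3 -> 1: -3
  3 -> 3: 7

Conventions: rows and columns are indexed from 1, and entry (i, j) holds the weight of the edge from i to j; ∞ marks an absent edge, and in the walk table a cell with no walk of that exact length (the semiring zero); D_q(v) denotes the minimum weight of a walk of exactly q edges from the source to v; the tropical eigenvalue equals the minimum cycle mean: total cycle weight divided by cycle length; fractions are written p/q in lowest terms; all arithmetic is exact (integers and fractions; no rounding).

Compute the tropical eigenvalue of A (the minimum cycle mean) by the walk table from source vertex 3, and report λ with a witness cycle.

q=0: [∞, ∞, 0]
q=1: [-3, ∞, 7]
q=2: [4, 1, 14]
q=3: [11, 4, 7]
Optimal cycle mean attained by: cycle 1->2->3->1, total 4 + 6 + (-3), length 3.
Answer: λ = 7/3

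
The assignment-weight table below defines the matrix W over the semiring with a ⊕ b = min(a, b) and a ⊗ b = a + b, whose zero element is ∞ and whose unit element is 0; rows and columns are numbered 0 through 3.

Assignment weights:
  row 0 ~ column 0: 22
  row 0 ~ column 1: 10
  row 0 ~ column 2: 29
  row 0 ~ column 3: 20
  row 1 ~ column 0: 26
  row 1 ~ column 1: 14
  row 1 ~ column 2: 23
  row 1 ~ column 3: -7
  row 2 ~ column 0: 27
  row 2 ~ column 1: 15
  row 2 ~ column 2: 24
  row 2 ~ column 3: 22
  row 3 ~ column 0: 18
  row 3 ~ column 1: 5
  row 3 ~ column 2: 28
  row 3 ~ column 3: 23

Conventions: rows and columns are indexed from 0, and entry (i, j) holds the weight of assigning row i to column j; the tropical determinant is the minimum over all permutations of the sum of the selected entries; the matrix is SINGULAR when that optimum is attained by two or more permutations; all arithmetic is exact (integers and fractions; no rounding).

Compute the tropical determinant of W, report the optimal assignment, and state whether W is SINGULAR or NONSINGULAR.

σ = (0, 1, 2, 3): 22 + 14 + 24 + 23 = 83
σ = (0, 1, 3, 2): 22 + 14 + 22 + 28 = 86
σ = (0, 2, 1, 3): 22 + 23 + 15 + 23 = 83
σ = (0, 2, 3, 1): 22 + 23 + 22 + 5 = 72
σ = (0, 3, 1, 2): 22 + (-7) + 15 + 28 = 58
σ = (0, 3, 2, 1): 22 + (-7) + 24 + 5 = 44
σ = (1, 0, 2, 3): 10 + 26 + 24 + 23 = 83
σ = (1, 0, 3, 2): 10 + 26 + 22 + 28 = 86
σ = (1, 2, 0, 3): 10 + 23 + 27 + 23 = 83
σ = (1, 2, 3, 0): 10 + 23 + 22 + 18 = 73
σ = (1, 3, 0, 2): 10 + (-7) + 27 + 28 = 58
σ = (1, 3, 2, 0): 10 + (-7) + 24 + 18 = 45
σ = (2, 0, 1, 3): 29 + 26 + 15 + 23 = 93
σ = (2, 0, 3, 1): 29 + 26 + 22 + 5 = 82
σ = (2, 1, 0, 3): 29 + 14 + 27 + 23 = 93
σ = (2, 1, 3, 0): 29 + 14 + 22 + 18 = 83
σ = (2, 3, 0, 1): 29 + (-7) + 27 + 5 = 54
σ = (2, 3, 1, 0): 29 + (-7) + 15 + 18 = 55
σ = (3, 0, 1, 2): 20 + 26 + 15 + 28 = 89
σ = (3, 0, 2, 1): 20 + 26 + 24 + 5 = 75
σ = (3, 1, 0, 2): 20 + 14 + 27 + 28 = 89
σ = (3, 1, 2, 0): 20 + 14 + 24 + 18 = 76
σ = (3, 2, 0, 1): 20 + 23 + 27 + 5 = 75
σ = (3, 2, 1, 0): 20 + 23 + 15 + 18 = 76
Optimal value attained by: σ = (0, 3, 2, 1).
Answer: det⊕(W) = 44; verdict: NONSINGULAR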